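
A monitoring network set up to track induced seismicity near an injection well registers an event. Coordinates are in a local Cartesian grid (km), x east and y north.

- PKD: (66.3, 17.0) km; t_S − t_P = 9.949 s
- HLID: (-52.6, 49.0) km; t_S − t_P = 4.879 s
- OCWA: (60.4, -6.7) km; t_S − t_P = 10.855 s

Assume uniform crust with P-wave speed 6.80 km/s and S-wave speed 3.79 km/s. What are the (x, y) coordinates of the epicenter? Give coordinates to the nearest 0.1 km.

Distance from S−P lag: d = Δt · v_P v_S / (v_P − v_S) = Δt · (6.80·3.79)/(6.80−3.79) ≈ 8.5621·Δt.
So d_PKD = 85.18, d_HLID = 41.77, d_OCWA = 92.94 km.
Circle about each station: (x − 66.3)² + (y − 17.0)² = 85.18²; (x + 52.6)² + (y − 49.0)² = 41.77²; (x − 60.4)² + (y + 6.7)² = 92.94².
Subtracting the PKD equation from the HLID and OCWA equations removes the quadratic terms:
-237.8 x + 64.0 y = 5993.97
-11.8 x − 47.4 y = -2373.85
Solving the 2×2 system: x ≈ -11.0, y ≈ 52.8 km.

x ≈ -11.0 km, y ≈ 52.8 km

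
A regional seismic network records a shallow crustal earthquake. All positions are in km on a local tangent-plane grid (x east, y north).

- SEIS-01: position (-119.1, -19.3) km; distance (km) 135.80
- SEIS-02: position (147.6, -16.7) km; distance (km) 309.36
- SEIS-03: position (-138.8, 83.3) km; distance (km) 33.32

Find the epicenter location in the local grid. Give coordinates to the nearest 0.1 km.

(-131.9, 115.9)

Circle about each station: (x + 119.1)² + (y + 19.3)² = 135.80²; (x − 147.6)² + (y + 16.7)² = 309.36²; (x + 138.8)² + (y − 83.3)² = 33.32².
Subtracting pairs of circle equations eliminates x²+y² and gives linear equations (the radical axes):
533.4 x + 5.2 y = -69754.62
-39.4 x + 205.2 y = 28978.45
Solving the 2×2 system: x ≈ -131.9, y ≈ 115.9 km.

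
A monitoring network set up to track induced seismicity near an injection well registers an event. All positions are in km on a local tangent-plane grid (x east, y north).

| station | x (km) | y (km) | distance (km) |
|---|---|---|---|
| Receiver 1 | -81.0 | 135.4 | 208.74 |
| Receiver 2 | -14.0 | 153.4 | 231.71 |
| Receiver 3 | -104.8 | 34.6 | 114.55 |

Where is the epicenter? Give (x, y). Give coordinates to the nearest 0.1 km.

-64.7 km east, -72.7 km north

Circle about each station: (x + 81.0)² + (y − 135.4)² = 208.74²; (x + 14.0)² + (y − 153.4)² = 231.71²; (x + 104.8)² + (y − 34.6)² = 114.55².
Subtracting the Receiver 1 equation from the Receiver 2 and Receiver 3 equations removes the quadratic terms:
134.0 x + 36.0 y = -11283.74
-47.6 x − 201.6 y = 17736.73
Solving the 2×2 system: x ≈ -64.7, y ≈ -72.7 km.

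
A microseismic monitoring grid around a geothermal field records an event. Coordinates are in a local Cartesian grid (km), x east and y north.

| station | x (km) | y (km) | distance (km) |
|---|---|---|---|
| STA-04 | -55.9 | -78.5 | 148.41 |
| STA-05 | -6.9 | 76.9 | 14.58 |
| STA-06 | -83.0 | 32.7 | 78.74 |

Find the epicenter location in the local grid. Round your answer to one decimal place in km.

Circle about each station: (x + 55.9)² + (y + 78.5)² = 148.41²; (x + 6.9)² + (y − 76.9)² = 14.58²; (x + 83.0)² + (y − 32.7)² = 78.74².
Subtracting pairs of circle equations eliminates x²+y² and gives linear equations (the radical axes):
98.0 x + 310.8 y = 18487.11
-54.2 x + 222.4 y = 14496.77
Solving the 2×2 system: x ≈ -10.2, y ≈ 62.7 km.
Check against STA-04 (with the unrounded x, y): √((x + 55.9)²+(y + 78.5)²) = 148.41 ≈ 148.41 km. ✓

(-10.2, 62.7)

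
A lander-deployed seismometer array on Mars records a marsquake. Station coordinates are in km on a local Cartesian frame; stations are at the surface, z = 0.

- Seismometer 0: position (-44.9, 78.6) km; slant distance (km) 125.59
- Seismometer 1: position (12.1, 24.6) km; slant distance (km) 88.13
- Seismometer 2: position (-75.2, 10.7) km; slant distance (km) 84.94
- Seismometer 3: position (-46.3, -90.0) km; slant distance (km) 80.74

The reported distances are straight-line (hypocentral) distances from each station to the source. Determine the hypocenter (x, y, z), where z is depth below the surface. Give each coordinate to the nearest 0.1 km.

(-26.6, -33.3, 54.0)

Each station gives a sphere (x−x_i)² + (y−y_i)² + z² = d_i² (stations at z=0).
Subtracting the Seismometer 0 sphere from Seismometer 1 and Seismometer 2: z² cancels, leaving linear equations in x and y:
114.0 x − 108.0 y = 563.55
-60.6 x − 135.8 y = 6133.60
Solving: x ≈ -26.600, y ≈ -33.296 km (keep extra digits for the depth step; rounded: -26.6, -33.3).
Then from the Seismometer 0 sphere: z² = 125.59² − (x + 44.9)² − (y − 78.6)² with x = -26.600, y = -33.296, so z ≈ 54.012 ≈ 54.0 km.
Check against Seismometer 3 (with the unrounded solution): distance 80.75 ≈ 80.74 km. ✓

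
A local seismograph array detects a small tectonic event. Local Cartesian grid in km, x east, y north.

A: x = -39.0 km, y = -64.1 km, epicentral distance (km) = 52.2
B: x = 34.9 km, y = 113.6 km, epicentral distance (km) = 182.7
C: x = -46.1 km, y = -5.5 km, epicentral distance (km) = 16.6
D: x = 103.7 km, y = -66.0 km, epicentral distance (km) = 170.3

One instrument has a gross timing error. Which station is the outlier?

Solve using three stations at a time. Using A, C, D (subtract circle equations pairwise → linear system) gives (x, y) ≈ (-59.1, -15.9).
Distances from that point to each station vs reported:
  A: calculated 52.2 vs reported 52.2 → residual 0.0 km
  B: calculated 160.0 vs reported 182.7 → residual 22.7 km
  C: calculated 16.6 vs reported 16.6 → residual 0.0 km
  D: calculated 170.3 vs reported 170.3 → residual 0.0 km
A, C, D are mutually consistent (residuals ≈ 0); B is off by 22.7 km.

B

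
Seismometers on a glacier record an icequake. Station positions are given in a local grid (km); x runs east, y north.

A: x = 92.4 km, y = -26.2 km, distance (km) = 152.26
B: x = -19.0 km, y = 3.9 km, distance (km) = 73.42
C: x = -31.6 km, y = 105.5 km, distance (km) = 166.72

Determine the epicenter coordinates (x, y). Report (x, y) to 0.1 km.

Circle about each station: (x − 92.4)² + (y + 26.2)² = 152.26²; (x + 19.0)² + (y − 3.9)² = 73.42²; (x + 31.6)² + (y − 105.5)² = 166.72².
Subtracting the A equation from the B and C equations removes the quadratic terms:
-222.8 x + 60.2 y = 8944.62
-248.0 x + 263.4 y = -1707.84
Solving the 2×2 system: x ≈ -56.2, y ≈ -59.4 km.

(-56.2, -59.4)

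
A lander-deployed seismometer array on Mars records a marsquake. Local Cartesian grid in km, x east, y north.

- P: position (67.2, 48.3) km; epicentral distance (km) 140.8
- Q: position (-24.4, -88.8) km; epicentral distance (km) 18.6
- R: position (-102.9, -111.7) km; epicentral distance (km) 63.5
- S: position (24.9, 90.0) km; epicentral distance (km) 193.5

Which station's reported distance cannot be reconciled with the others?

Solve using three stations at a time. Using Q, R, S (subtract circle equations pairwise → linear system) gives (x, y) ≈ (-42.8, -91.3).
Distances from that point to each station vs reported:
  P: calculated 177.7 vs reported 140.8 → residual 36.9 km
  Q: calculated 18.6 vs reported 18.6 → residual 0.0 km
  R: calculated 63.5 vs reported 63.5 → residual 0.0 km
  S: calculated 193.5 vs reported 193.5 → residual 0.0 km
Q, R, S are mutually consistent (residuals ≈ 0); P is off by 36.9 km.

P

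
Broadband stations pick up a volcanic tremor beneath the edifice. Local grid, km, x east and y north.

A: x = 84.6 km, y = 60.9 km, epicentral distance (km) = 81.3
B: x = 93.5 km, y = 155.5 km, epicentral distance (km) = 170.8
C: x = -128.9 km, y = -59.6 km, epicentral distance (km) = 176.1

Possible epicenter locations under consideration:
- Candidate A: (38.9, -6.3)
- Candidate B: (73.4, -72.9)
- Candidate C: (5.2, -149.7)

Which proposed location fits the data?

For each candidate, compare |candidate − station| to the reported distance:
Candidate A: residuals A 0.0, B 0.0, C 0.0 → max 0.0 km
Candidate B: residuals A 53.0, B 58.5, C 26.6 → max 58.5 km
Candidate C: residuals A 143.8, B 146.9, C 14.5 → max 146.9 km
Only Candidate A has all residuals ≈ 0.

Candidate A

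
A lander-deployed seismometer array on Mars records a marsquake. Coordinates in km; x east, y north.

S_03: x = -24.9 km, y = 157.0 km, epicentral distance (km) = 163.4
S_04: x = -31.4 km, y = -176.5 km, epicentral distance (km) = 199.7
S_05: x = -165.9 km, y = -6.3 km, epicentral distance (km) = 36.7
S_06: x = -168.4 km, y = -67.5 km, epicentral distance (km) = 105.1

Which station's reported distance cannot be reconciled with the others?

Solve using three stations at a time. Using S_03, S_04, S_06 (subtract circle equations pairwise → linear system) gives (x, y) ≈ (-99.0, 11.4).
Distances from that point to each station vs reported:
  S_03: calculated 163.4 vs reported 163.4 → residual 0.0 km
  S_04: calculated 199.7 vs reported 199.7 → residual 0.0 km
  S_05: calculated 69.2 vs reported 36.7 → residual 32.5 km
  S_06: calculated 105.1 vs reported 105.1 → residual 0.0 km
S_03, S_04, S_06 are mutually consistent (residuals ≈ 0); S_05 is off by 32.5 km.

S_05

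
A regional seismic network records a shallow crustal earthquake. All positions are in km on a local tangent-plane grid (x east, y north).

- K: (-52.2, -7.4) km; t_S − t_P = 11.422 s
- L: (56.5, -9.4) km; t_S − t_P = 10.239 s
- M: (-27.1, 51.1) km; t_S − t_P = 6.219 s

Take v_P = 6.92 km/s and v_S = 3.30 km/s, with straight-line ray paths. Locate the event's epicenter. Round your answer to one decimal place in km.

Distance from S−P lag: d = Δt · v_P v_S / (v_P − v_S) = Δt · (6.92·3.30)/(6.92−3.30) ≈ 6.3083·Δt.
So d_K = 72.05, d_L = 64.59, d_M = 39.23 km.
Circle about each station: (x + 52.2)² + (y + 7.4)² = 72.05²; (x − 56.5)² + (y + 9.4)² = 64.59²; (x + 27.1)² + (y − 51.1)² = 39.23².
Subtracting the K equation from the L and M equations removes the quadratic terms:
217.4 x − 4.0 y = 1520.34
50.2 x + 117.0 y = 4218.23
Solving the 2×2 system: x ≈ 7.6, y ≈ 32.8 km.
Check against K (with the unrounded x, y): √((x + 52.2)²+(y + 7.4)²) = 72.05 ≈ 72.05 km. ✓

(7.6, 32.8)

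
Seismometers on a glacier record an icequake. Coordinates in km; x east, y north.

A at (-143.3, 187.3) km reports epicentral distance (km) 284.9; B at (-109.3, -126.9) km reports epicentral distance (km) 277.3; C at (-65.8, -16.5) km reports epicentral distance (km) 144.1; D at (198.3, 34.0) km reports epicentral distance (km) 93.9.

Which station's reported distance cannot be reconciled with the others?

Solve using three stations at a time. Using A, B, D (subtract circle equations pairwise → linear system) gives (x, y) ≈ (105.5, 48.5).
Distances from that point to each station vs reported:
  A: calculated 284.9 vs reported 284.9 → residual 0.0 km
  B: calculated 277.3 vs reported 277.3 → residual 0.0 km
  C: calculated 183.2 vs reported 144.1 → residual 39.1 km
  D: calculated 93.9 vs reported 93.9 → residual 0.0 km
A, B, D are mutually consistent (residuals ≈ 0); C is off by 39.1 km.

C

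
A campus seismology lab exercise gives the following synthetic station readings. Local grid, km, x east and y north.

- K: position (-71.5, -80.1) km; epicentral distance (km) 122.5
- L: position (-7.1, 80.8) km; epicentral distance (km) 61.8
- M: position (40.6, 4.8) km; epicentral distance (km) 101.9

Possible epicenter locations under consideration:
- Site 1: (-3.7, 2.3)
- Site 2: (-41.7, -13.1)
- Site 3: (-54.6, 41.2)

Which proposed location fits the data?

For each candidate, compare |candidate − station| to the reported distance:
Site 1: residuals K 15.8, L 16.8, M 57.5 → max 57.5 km
Site 2: residuals K 49.2, L 38.3, M 17.7 → max 49.2 km
Site 3: residuals K 0.0, L 0.0, M 0.0 → max 0.0 km
Only Site 3 has all residuals ≈ 0.

Site 3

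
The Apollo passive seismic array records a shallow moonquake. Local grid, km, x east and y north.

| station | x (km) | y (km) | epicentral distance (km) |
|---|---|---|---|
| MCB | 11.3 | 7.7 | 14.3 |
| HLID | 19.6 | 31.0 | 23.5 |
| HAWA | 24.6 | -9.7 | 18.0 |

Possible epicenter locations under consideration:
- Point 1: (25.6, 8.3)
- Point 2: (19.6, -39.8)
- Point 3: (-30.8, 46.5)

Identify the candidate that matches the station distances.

Point 1

For each candidate, compare |candidate − station| to the reported distance:
Point 1: residuals MCB 0.0, HLID 0.0, HAWA 0.0 → max 0.0 km
Point 2: residuals MCB 33.9, HLID 47.3, HAWA 12.5 → max 47.3 km
Point 3: residuals MCB 43.0, HLID 29.2, HAWA 60.9 → max 60.9 km
Only Point 1 has all residuals ≈ 0.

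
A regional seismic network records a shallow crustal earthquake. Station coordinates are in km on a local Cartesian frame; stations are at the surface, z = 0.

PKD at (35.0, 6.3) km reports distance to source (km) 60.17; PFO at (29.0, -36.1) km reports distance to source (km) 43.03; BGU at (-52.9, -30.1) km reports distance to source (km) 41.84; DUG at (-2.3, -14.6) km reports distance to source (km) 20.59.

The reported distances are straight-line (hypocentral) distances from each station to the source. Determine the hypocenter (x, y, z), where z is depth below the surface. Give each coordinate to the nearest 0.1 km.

Each station gives a sphere (x−x_i)² + (y−y_i)² + z² = d_i² (stations at z=0).
Subtracting the PKD sphere from PFO and BGU: z² cancels, leaving linear equations in x and y:
-12.0 x − 84.8 y = 2648.37
-175.8 x − 72.8 y = 4309.57
Solving: x ≈ -12.302, y ≈ -29.490 km (keep extra digits for the depth step; rounded: -12.3, -29.5).
Then from the PKD sphere: z² = 60.17² − (x − 35.0)² − (y − 6.3)² with x = -12.302, y = -29.490, so z ≈ 10.101 ≈ 10.1 km.

(-12.3, -29.5, 10.1)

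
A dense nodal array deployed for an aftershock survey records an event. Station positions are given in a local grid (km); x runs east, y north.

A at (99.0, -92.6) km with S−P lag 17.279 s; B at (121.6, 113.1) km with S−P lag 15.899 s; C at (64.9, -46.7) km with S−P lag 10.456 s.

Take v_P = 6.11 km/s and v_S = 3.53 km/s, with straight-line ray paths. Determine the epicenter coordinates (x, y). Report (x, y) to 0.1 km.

Distance from S−P lag: d = Δt · v_P v_S / (v_P − v_S) = Δt · (6.11·3.53)/(6.11−3.53) ≈ 8.3598·Δt.
So d_A = 144.45, d_B = 132.91, d_C = 87.41 km.
Circle about each station: (x − 99.0)² + (y + 92.6)² = 144.45²; (x − 121.6)² + (y − 113.1)² = 132.91²; (x − 64.9)² + (y + 46.7)² = 87.41².
Subtracting pairs of circle equations eliminates x²+y² and gives linear equations (the radical axes):
45.2 x + 411.4 y = 12403.14
-68.2 x + 91.8 y = 1242.43
Solving the 2×2 system: x ≈ 19.5, y ≈ 28.0 km.

x ≈ 19.5 km, y ≈ 28.0 km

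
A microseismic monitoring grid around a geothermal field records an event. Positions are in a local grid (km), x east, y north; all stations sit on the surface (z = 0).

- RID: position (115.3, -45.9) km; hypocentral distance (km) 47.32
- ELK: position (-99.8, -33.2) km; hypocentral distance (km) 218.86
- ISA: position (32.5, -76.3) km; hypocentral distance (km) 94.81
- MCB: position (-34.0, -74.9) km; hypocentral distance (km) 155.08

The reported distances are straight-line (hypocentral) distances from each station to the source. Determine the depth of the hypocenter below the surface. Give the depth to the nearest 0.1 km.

Each station gives a sphere (x−x_i)² + (y−y_i)² + z² = d_i² (stations at z=0).
Subtracting the RID sphere from ELK and ISA: z² cancels, leaving linear equations in x and y:
-430.2 x + 25.4 y = -49999.14
-165.6 x − 60.8 y = -15272.71
Solving: x ≈ 112.899, y ≈ -56.304 km (keep extra digits for the depth step; rounded: 112.9, -56.3).
Then from the RID sphere: z² = 47.32² − (x − 115.3)² − (y + 45.9)² with x = 112.899, y = -56.304, so z ≈ 46.100 ≈ 46.1 km.

z ≈ 46.1 km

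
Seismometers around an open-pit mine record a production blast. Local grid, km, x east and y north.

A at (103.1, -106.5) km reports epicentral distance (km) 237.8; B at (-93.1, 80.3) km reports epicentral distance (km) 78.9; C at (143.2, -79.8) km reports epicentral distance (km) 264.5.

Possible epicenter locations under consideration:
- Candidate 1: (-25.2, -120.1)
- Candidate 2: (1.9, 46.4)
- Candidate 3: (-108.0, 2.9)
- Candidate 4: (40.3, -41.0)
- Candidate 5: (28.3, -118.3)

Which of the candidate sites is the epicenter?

For each candidate, compare |candidate − station| to the reported distance:
Candidate 1: residuals A 108.8, B 132.7, C 91.3 → max 132.7 km
Candidate 2: residuals A 54.4, B 22.0, C 75.0 → max 75.0 km
Candidate 3: residuals A 0.0, B 0.1, C 0.0 → max 0.1 km
Candidate 4: residuals A 147.1, B 101.4, C 154.5 → max 154.5 km
Candidate 5: residuals A 162.1, B 153.9, C 143.3 → max 162.1 km
Only Candidate 3 has all residuals ≈ 0.

Candidate 3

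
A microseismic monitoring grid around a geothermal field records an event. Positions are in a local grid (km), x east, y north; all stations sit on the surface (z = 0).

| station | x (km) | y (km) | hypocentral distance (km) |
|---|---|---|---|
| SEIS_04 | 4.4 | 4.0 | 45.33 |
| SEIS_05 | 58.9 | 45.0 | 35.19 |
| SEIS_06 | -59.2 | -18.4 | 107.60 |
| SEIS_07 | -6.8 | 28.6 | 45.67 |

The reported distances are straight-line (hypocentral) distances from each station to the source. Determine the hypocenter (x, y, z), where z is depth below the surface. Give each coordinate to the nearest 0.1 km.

Each station gives a sphere (x−x_i)² + (y−y_i)² + z² = d_i² (stations at z=0).
Subtracting the SEIS_04 sphere from SEIS_05 and SEIS_06: z² cancels, leaving linear equations in x and y:
109.0 x + 82.0 y = 6275.32
-127.2 x − 44.8 y = -5715.11
Solving: x ≈ 33.802, y ≈ 31.597 km (keep extra digits for the depth step; rounded: 33.8, 31.6).
Then from the SEIS_04 sphere: z² = 45.33² − (x − 4.4)² − (y − 4.0)² with x = 33.802, y = 31.597, so z ≈ 20.706 ≈ 20.7 km.
Check against SEIS_07 (with the unrounded solution): distance 45.68 ≈ 45.67 km. ✓

x ≈ 33.8 km, y ≈ 31.6 km, depth ≈ 20.7 km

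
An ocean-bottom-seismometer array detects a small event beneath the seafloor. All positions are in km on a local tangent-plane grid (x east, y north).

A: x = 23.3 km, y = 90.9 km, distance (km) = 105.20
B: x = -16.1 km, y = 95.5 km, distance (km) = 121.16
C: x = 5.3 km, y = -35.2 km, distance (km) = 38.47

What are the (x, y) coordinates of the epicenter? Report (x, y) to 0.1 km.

(37.0, -13.4)

Circle about each station: (x − 23.3)² + (y − 90.9)² = 105.20²; (x + 16.1)² + (y − 95.5)² = 121.16²; (x − 5.3)² + (y + 35.2)² = 38.47².
Subtracting the A equation from the B and C equations removes the quadratic terms:
-78.8 x + 9.2 y = -3038.95
-36.0 x − 252.2 y = 2048.53
Solving the 2×2 system: x ≈ 37.0, y ≈ -13.4 km.
Check against A (with the unrounded x, y): √((x − 23.3)²+(y − 90.9)²) = 105.20 ≈ 105.20 km. ✓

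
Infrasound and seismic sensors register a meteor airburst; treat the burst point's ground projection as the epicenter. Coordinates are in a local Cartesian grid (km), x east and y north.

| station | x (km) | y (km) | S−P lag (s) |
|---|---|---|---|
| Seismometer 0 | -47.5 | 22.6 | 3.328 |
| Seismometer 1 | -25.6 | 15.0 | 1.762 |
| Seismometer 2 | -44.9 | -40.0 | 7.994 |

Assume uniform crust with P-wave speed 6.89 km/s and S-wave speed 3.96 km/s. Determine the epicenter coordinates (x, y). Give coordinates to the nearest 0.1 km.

x ≈ -17.2 km, y ≈ 29.1 km

Distance from S−P lag: d = Δt · v_P v_S / (v_P − v_S) = Δt · (6.89·3.96)/(6.89−3.96) ≈ 9.3121·Δt.
So d_Seismometer 0 = 30.99, d_Seismometer 1 = 16.41, d_Seismometer 2 = 74.44 km.
Circle about each station: (x + 47.5)² + (y − 22.6)² = 30.99²; (x + 25.6)² + (y − 15.0)² = 16.41²; (x + 44.9)² + (y + 40.0)² = 74.44².
Subtracting pairs of circle equations eliminates x²+y² and gives linear equations (the radical axes):
43.8 x − 15.2 y = -1195.56
5.2 x − 125.2 y = -3731.93
Solving the 2×2 system: x ≈ -17.2, y ≈ 29.1 km.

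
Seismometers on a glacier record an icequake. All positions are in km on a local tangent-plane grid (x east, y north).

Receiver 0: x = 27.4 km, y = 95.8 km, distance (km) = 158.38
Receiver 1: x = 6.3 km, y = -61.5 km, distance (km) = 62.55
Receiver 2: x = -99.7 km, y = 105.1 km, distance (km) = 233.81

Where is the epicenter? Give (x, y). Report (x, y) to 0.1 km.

x ≈ 68.7 km, y ≈ -57.1 km

Circle about each station: (x − 27.4)² + (y − 95.8)² = 158.38²; (x − 6.3)² + (y + 61.5)² = 62.55²; (x + 99.7)² + (y − 105.1)² = 233.81².
Subtracting the Receiver 0 equation from the Receiver 1 and Receiver 2 equations removes the quadratic terms:
-42.2 x − 314.6 y = 15065.26
-254.2 x + 18.6 y = -18525.19
Solving the 2×2 system: x ≈ 68.7, y ≈ -57.1 km.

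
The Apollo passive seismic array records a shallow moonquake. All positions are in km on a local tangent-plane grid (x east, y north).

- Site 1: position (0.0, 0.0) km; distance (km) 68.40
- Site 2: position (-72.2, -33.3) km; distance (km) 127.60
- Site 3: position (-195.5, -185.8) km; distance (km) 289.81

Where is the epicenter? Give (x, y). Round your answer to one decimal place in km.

Circle about each station: x² + y² = 68.40²; (x + 72.2)² + (y + 33.3)² = 127.60²; (x + 195.5)² + (y + 185.8)² = 289.81².
Subtracting the Site 1 equation from the Site 2 and Site 3 equations removes the quadratic terms:
-144.4 x − 66.6 y = -5281.47
-391.0 x − 371.6 y = -6569.39
Solving the 2×2 system: x ≈ 55.2, y ≈ -40.4 km.

55.2 km east, -40.4 km north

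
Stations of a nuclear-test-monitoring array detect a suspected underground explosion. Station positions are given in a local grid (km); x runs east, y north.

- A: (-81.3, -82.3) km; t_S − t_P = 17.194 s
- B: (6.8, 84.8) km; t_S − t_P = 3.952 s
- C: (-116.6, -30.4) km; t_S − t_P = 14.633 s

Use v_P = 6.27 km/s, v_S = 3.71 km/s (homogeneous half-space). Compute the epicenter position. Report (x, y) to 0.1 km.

Distance from S−P lag: d = Δt · v_P v_S / (v_P − v_S) = Δt · (6.27·3.71)/(6.27−3.71) ≈ 9.0866·Δt.
So d_A = 156.24, d_B = 35.91, d_C = 132.96 km.
Circle about each station: (x + 81.3)² + (y + 82.3)² = 156.24²; (x − 6.8)² + (y − 84.8)² = 35.91²; (x + 116.6)² + (y + 30.4)² = 132.96².
Subtracting the A equation from the B and C equations removes the quadratic terms:
176.2 x + 334.2 y = 16975.71
-70.6 x + 103.8 y = 7869.32
Solving the 2×2 system: x ≈ -20.7, y ≈ 61.7 km.
Check against A (with the unrounded x, y): √((x + 81.3)²+(y + 82.3)²) = 156.24 ≈ 156.24 km. ✓

-20.7 km east, 61.7 km north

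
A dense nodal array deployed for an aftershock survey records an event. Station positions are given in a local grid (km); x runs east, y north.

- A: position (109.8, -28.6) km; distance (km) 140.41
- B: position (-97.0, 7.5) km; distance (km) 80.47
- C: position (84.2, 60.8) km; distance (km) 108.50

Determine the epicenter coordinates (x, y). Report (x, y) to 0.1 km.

x ≈ -19.0 km, y ≈ 27.3 km

Circle about each station: (x − 109.8)² + (y + 28.6)² = 140.41²; (x + 97.0)² + (y − 7.5)² = 80.47²; (x − 84.2)² + (y − 60.8)² = 108.50².
Subtracting pairs of circle equations eliminates x²+y² and gives linear equations (the radical axes):
-413.6 x + 72.2 y = 9830.80
-51.2 x + 178.8 y = 5855.00
Solving the 2×2 system: x ≈ -19.0, y ≈ 27.3 km.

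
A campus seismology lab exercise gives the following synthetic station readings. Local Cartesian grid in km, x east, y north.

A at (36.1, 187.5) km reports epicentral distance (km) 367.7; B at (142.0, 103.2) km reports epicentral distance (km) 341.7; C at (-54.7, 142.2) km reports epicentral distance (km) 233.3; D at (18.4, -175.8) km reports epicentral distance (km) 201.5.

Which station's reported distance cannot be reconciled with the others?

A

Solve using three stations at a time. Using B, C, D (subtract circle equations pairwise → linear system) gives (x, y) ≈ (-152.9, -69.5).
Distances from that point to each station vs reported:
  A: calculated 319.0 vs reported 367.7 → residual 48.7 km
  B: calculated 341.8 vs reported 341.7 → residual 0.1 km
  C: calculated 233.4 vs reported 233.3 → residual 0.1 km
  D: calculated 201.6 vs reported 201.5 → residual 0.1 km
B, C, D are mutually consistent (residuals ≈ 0); A is off by 48.7 km.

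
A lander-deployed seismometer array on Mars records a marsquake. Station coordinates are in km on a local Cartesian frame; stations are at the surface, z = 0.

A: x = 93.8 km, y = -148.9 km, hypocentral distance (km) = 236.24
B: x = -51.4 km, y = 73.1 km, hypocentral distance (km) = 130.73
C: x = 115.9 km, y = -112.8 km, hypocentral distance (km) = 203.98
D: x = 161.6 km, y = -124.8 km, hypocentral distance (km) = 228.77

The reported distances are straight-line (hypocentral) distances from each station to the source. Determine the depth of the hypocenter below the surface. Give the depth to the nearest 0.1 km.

z ≈ 32.6 km

Each station gives a sphere (x−x_i)² + (y−y_i)² + z² = d_i² (stations at z=0).
Subtracting the A sphere from B and C: z² cancels, leaving linear equations in x and y:
-290.4 x + 444.0 y = 15734.92
44.2 x + 72.2 y = 9388.50
Solving: x ≈ 74.706, y ≈ 84.301 km (keep extra digits for the depth step; rounded: 74.7, 84.3).
Then from the A sphere: z² = 236.24² − (x − 93.8)² − (y + 148.9)² with x = 74.706, y = 84.301, so z ≈ 32.589 ≈ 32.6 km.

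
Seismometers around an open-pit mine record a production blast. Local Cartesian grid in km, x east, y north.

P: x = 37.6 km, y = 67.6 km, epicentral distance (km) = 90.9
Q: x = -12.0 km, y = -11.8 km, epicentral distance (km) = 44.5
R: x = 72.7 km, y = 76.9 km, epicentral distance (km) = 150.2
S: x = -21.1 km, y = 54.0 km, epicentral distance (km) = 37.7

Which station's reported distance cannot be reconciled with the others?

Solve using three stations at a time. Using P, Q, S (subtract circle equations pairwise → linear system) gives (x, y) ≈ (-41.0, 22.0).
Distances from that point to each station vs reported:
  P: calculated 90.9 vs reported 90.9 → residual 0.0 km
  Q: calculated 44.5 vs reported 44.5 → residual 0.0 km
  R: calculated 126.3 vs reported 150.2 → residual 23.9 km
  S: calculated 37.7 vs reported 37.7 → residual 0.0 km
P, Q, S are mutually consistent (residuals ≈ 0); R is off by 23.9 km.

R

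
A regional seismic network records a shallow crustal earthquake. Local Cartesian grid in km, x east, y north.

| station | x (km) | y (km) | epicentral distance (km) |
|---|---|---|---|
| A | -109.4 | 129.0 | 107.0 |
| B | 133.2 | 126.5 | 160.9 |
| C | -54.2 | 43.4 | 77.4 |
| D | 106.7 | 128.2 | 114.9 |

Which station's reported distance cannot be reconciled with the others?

Solve using three stations at a time. Using A, C, D (subtract circle equations pairwise → linear system) gives (x, y) ≈ (-5.5, 103.5).
Distances from that point to each station vs reported:
  A: calculated 107.0 vs reported 107.0 → residual 0.0 km
  B: calculated 140.6 vs reported 160.9 → residual 20.3 km
  C: calculated 77.4 vs reported 77.4 → residual 0.0 km
  D: calculated 114.9 vs reported 114.9 → residual 0.0 km
A, C, D are mutually consistent (residuals ≈ 0); B is off by 20.3 km.

B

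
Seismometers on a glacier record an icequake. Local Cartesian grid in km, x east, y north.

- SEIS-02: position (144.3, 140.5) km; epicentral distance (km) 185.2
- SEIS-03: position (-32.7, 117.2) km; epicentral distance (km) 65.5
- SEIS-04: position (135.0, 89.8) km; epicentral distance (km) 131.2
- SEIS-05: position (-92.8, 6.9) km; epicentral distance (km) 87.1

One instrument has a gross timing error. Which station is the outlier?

SEIS-04

Solve using three stations at a time. Using SEIS-02, SEIS-03, SEIS-05 (subtract circle equations pairwise → linear system) gives (x, y) ≈ (-19.0, 53.2).
Distances from that point to each station vs reported:
  SEIS-02: calculated 185.2 vs reported 185.2 → residual 0.0 km
  SEIS-03: calculated 65.5 vs reported 65.5 → residual 0.0 km
  SEIS-04: calculated 158.3 vs reported 131.2 → residual 27.1 km
  SEIS-05: calculated 87.1 vs reported 87.1 → residual 0.0 km
SEIS-02, SEIS-03, SEIS-05 are mutually consistent (residuals ≈ 0); SEIS-04 is off by 27.1 km.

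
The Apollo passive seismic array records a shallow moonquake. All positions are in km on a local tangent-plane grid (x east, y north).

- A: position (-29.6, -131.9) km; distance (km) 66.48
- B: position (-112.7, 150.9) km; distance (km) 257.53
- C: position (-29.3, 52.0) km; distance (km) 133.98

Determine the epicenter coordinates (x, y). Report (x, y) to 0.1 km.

Circle about each station: (x + 29.6)² + (y + 131.9)² = 66.48²; (x + 112.7)² + (y − 150.9)² = 257.53²; (x + 29.3)² + (y − 52.0)² = 133.98².
Subtracting pairs of circle equations eliminates x²+y² and gives linear equations (the radical axes):
-166.2 x + 565.6 y = -44703.78
0.6 x + 367.8 y = -28242.33
Solving the 2×2 system: x ≈ 7.6, y ≈ -76.8 km.

7.6 km east, -76.8 km north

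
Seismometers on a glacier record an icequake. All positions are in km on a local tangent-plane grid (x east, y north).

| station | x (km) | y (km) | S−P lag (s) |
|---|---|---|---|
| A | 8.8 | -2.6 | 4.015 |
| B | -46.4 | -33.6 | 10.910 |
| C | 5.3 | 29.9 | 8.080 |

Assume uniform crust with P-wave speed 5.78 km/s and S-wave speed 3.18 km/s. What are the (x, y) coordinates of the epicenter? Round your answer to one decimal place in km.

Distance from S−P lag: d = Δt · v_P v_S / (v_P − v_S) = Δt · (5.78·3.18)/(5.78−3.18) ≈ 7.0694·Δt.
So d_A = 28.38, d_B = 77.13, d_C = 57.12 km.
Circle about each station: (x − 8.8)² + (y + 2.6)² = 28.38²; (x + 46.4)² + (y + 33.6)² = 77.13²; (x − 5.3)² + (y − 29.9)² = 57.12².
Subtracting the A equation from the B and C equations removes the quadratic terms:
-110.4 x − 62.0 y = -1945.89
-7.0 x + 65.0 y = -1619.37
Solving the 2×2 system: x ≈ 29.8, y ≈ -21.7 km.

x ≈ 29.8 km, y ≈ -21.7 km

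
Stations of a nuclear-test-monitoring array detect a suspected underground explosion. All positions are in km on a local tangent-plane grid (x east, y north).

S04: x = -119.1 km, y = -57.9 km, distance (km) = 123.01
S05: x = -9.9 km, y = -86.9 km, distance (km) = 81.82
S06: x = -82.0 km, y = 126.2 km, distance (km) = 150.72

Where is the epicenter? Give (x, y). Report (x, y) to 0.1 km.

Circle about each station: (x + 119.1)² + (y + 57.9)² = 123.01²; (x + 9.9)² + (y + 86.9)² = 81.82²; (x + 82.0)² + (y − 126.2)² = 150.72².
Subtracting the S04 equation from the S05 and S06 equations removes the quadratic terms:
218.4 x − 58.0 y = -1450.65
74.2 x + 368.2 y = -2471.84
Solving the 2×2 system: x ≈ -8.0, y ≈ -5.1 km.
Check against S04 (with the unrounded x, y): √((x + 119.1)²+(y + 57.9)²) = 123.01 ≈ 123.01 km. ✓

x ≈ -8.0 km, y ≈ -5.1 km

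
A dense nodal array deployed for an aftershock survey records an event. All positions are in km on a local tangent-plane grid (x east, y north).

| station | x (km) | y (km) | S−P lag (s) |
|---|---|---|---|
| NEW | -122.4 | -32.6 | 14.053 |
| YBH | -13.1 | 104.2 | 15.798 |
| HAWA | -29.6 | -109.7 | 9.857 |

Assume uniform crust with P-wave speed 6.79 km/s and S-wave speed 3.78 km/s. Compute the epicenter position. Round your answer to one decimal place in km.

Distance from S−P lag: d = Δt · v_P v_S / (v_P − v_S) = Δt · (6.79·3.78)/(6.79−3.78) ≈ 8.5270·Δt.
So d_NEW = 119.83, d_YBH = 134.71, d_HAWA = 84.05 km.
Circle about each station: (x + 122.4)² + (y + 32.6)² = 119.83²; (x + 13.1)² + (y − 104.2)² = 134.71²; (x + 29.6)² + (y + 109.7)² = 84.05².
Subtracting the NEW equation from the YBH and HAWA equations removes the quadratic terms:
218.6 x + 273.6 y = -8802.83
185.6 x − 154.2 y = 4160.56
Solving the 2×2 system: x ≈ -2.6, y ≈ -30.1 km.
Check against NEW (with the unrounded x, y): √((x + 122.4)²+(y + 32.6)²) = 119.83 ≈ 119.83 km. ✓

x ≈ -2.6 km, y ≈ -30.1 km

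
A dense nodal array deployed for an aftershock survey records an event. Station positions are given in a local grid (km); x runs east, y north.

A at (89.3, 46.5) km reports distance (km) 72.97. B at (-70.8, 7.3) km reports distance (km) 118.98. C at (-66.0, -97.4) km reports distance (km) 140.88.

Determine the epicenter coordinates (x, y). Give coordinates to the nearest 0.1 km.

x ≈ 46.5 km, y ≈ -12.6 km

Circle about each station: (x − 89.3)² + (y − 46.5)² = 72.97²; (x + 70.8)² + (y − 7.3)² = 118.98²; (x + 66.0)² + (y + 97.4)² = 140.88².
Subtracting the A equation from the B and C equations removes the quadratic terms:
-320.2 x − 78.4 y = -13902.43
-310.6 x − 287.8 y = -10816.53
Solving the 2×2 system: x ≈ 46.5, y ≈ -12.6 km.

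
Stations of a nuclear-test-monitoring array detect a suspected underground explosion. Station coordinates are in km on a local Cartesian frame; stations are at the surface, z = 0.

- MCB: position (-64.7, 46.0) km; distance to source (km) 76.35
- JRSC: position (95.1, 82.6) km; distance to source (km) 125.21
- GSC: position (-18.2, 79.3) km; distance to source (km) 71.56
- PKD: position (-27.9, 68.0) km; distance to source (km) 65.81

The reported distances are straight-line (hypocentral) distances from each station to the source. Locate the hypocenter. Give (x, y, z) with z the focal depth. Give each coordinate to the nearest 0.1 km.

Each station gives a sphere (x−x_i)² + (y−y_i)² + z² = d_i² (stations at z=0).
Subtracting the MCB sphere from JRSC and GSC: z² cancels, leaving linear equations in x and y:
319.6 x + 73.2 y = -283.54
93.0 x + 66.6 y = 1026.13
Solving: x ≈ -6.492, y ≈ 24.473 km (keep extra digits for the depth step; rounded: -6.5, 24.5).
Then from the MCB sphere: z² = 76.35² − (x + 64.7)² − (y − 46.0)² with x = -6.492, y = 24.473, so z ≈ 44.472 ≈ 44.5 km.

x ≈ -6.5 km, y ≈ 24.5 km, depth ≈ 44.5 km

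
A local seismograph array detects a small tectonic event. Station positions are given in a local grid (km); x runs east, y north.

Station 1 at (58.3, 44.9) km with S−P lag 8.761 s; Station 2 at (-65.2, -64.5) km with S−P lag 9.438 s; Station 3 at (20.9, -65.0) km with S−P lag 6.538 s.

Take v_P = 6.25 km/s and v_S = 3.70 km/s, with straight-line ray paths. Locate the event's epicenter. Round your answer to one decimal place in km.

Distance from S−P lag: d = Δt · v_P v_S / (v_P − v_S) = Δt · (6.25·3.70)/(6.25−3.70) ≈ 9.0686·Δt.
So d_Station 1 = 79.45, d_Station 2 = 85.59, d_Station 3 = 59.29 km.
Circle about each station: (x − 58.3)² + (y − 44.9)² = 79.45²; (x + 65.2)² + (y + 64.5)² = 85.59²; (x − 20.9)² + (y + 65.0)² = 59.29².
Subtracting the Station 1 equation from the Station 2 and Station 3 equations removes the quadratic terms:
-247.0 x − 218.8 y = 1983.04
-74.8 x − 219.8 y = 2043.91
Solving the 2×2 system: x ≈ 0.3, y ≈ -9.4 km.
Check against Station 1 (with the unrounded x, y): √((x − 58.3)²+(y − 44.9)²) = 79.45 ≈ 79.45 km. ✓

0.3 km east, -9.4 km north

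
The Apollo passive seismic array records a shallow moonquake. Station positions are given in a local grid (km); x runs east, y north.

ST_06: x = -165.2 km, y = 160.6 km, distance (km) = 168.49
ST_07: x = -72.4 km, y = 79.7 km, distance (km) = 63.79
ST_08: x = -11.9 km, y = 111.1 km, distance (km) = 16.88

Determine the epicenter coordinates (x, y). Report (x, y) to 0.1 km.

-10.3 km east, 94.3 km north

Circle about each station: (x + 165.2)² + (y − 160.6)² = 168.49²; (x + 72.4)² + (y − 79.7)² = 63.79²; (x + 11.9)² + (y − 111.1)² = 16.88².
Subtracting pairs of circle equations eliminates x²+y² and gives linear equations (the radical axes):
185.6 x − 161.8 y = -17169.83
306.6 x − 99.0 y = -12494.63
Solving the 2×2 system: x ≈ -10.3, y ≈ 94.3 km.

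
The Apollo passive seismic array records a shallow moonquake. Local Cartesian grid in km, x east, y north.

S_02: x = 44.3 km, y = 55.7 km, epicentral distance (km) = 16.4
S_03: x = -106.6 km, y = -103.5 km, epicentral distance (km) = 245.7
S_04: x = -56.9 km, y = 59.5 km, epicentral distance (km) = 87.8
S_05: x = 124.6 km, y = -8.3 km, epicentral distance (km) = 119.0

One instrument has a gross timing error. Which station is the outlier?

Solve using three stations at a time. Using S_02, S_04, S_05 (subtract circle equations pairwise → linear system) gives (x, y) ≈ (30.7, 64.8).
Distances from that point to each station vs reported:
  S_02: calculated 16.4 vs reported 16.4 → residual 0.0 km
  S_03: calculated 217.2 vs reported 245.7 → residual 28.5 km
  S_04: calculated 87.8 vs reported 87.8 → residual 0.0 km
  S_05: calculated 119.0 vs reported 119.0 → residual 0.0 km
S_02, S_04, S_05 are mutually consistent (residuals ≈ 0); S_03 is off by 28.5 km.

S_03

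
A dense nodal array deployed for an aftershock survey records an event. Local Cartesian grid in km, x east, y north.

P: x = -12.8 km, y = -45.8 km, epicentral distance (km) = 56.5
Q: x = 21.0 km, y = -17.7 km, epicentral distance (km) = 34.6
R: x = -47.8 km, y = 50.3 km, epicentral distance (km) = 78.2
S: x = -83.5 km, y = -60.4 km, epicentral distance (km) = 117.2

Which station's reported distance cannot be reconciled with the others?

Q

Solve using three stations at a time. Using P, R, S (subtract circle equations pairwise → linear system) gives (x, y) ≈ (14.7, 3.4).
Distances from that point to each station vs reported:
  P: calculated 56.4 vs reported 56.5 → residual 0.1 km
  Q: calculated 22.1 vs reported 34.6 → residual 12.5 km
  R: calculated 78.1 vs reported 78.2 → residual 0.1 km
  S: calculated 117.2 vs reported 117.2 → residual 0.0 km
P, R, S are mutually consistent (residuals ≈ 0); Q is off by 12.5 km.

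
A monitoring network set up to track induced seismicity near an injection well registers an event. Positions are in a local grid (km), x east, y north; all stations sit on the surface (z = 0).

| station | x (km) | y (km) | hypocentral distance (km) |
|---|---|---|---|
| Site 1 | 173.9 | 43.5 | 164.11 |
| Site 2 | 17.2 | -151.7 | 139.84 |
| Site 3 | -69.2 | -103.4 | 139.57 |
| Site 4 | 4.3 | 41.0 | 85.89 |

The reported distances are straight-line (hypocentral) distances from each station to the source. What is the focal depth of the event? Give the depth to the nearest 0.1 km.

z ≈ 50.8 km

Each station gives a sphere (x−x_i)² + (y−y_i)² + z² = d_i² (stations at z=0).
Subtracting the Site 1 sphere from Site 2 and Site 3: z² cancels, leaving linear equations in x and y:
-313.4 x − 390.4 y = -1447.86
-486.2 x − 293.8 y = -9200.95
Solving: x ≈ 32.400, y ≈ -22.301 km (keep extra digits for the depth step; rounded: 32.4, -22.3).
Then from the Site 1 sphere: z² = 164.11² − (x − 173.9)² − (y − 43.5)² with x = 32.400, y = -22.301, so z ≈ 50.794 ≈ 50.8 km.
Check against Site 4 (with the unrounded solution): distance 85.89 ≈ 85.89 km. ✓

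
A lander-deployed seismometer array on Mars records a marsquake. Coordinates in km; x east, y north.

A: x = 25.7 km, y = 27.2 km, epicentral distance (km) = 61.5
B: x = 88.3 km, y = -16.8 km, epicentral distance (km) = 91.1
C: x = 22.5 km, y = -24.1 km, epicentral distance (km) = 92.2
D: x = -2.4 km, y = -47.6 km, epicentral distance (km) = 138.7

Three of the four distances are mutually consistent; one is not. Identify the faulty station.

Solve using three stations at a time. Using A, B, D (subtract circle equations pairwise → linear system) gives (x, y) ≈ (67.9, 72.0).
Distances from that point to each station vs reported:
  A: calculated 61.5 vs reported 61.5 → residual 0.0 km
  B: calculated 91.1 vs reported 91.1 → residual 0.0 km
  C: calculated 106.3 vs reported 92.2 → residual 14.1 km
  D: calculated 138.7 vs reported 138.7 → residual 0.0 km
A, B, D are mutually consistent (residuals ≈ 0); C is off by 14.1 km.

C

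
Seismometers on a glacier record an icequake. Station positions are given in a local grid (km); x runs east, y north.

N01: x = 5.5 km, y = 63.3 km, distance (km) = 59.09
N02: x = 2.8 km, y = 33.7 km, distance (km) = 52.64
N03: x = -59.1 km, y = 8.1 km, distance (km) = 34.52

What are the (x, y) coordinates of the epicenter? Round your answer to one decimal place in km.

-49.3 km east, 41.2 km north

Circle about each station: (x − 5.5)² + (y − 63.3)² = 59.09²; (x − 2.8)² + (y − 33.7)² = 52.64²; (x + 59.1)² + (y − 8.1)² = 34.52².
Subtracting the N01 equation from the N02 and N03 equations removes the quadratic terms:
-5.4 x − 59.2 y = -2172.95
-129.2 x − 110.4 y = 1821.28
Solving the 2×2 system: x ≈ -49.3, y ≈ 41.2 km.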